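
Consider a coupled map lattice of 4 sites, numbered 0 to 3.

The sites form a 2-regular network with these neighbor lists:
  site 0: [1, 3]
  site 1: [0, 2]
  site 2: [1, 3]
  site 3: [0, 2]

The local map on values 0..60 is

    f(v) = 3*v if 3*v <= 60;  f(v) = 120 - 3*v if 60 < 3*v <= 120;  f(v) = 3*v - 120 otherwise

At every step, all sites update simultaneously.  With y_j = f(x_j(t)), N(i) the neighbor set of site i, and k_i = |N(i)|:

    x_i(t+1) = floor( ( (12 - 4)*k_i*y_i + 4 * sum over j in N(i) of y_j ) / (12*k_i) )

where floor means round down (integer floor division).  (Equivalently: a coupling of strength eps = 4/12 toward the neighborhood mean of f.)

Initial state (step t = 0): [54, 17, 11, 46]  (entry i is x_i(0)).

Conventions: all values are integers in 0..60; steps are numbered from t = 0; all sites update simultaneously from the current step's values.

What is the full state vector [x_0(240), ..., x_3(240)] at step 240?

Answer: [56, 52, 56, 52]
Key observation: The state at step 9, [44, 40, 44, 40], reappears at step 13: the system is in a cycle of period 4 from step 9 on.  Therefore the state at step 240 equals the state at step 9 + ((240 - 9) mod 4) = 12, which is [56, 52, 56, 52].

Derivation:
t=0: [54, 17, 11, 46]
t=1: [39, 46, 33, 24]
t=2: [13, 16, 25, 36]
t=3: [36, 46, 40, 22]
t=4: [20, 14, 12, 38]
t=5: [48, 44, 32, 20]
t=6: [28, 16, 28, 48]
t=7: [36, 44, 36, 28]
t=8: [16, 12, 16, 28]
t=9: [44, 40, 44, 40]
t=10: [8, 4, 8, 4]
t=11: [20, 16, 20, 16]
t=12: [56, 52, 56, 52]
t=13: [44, 40, 44, 40]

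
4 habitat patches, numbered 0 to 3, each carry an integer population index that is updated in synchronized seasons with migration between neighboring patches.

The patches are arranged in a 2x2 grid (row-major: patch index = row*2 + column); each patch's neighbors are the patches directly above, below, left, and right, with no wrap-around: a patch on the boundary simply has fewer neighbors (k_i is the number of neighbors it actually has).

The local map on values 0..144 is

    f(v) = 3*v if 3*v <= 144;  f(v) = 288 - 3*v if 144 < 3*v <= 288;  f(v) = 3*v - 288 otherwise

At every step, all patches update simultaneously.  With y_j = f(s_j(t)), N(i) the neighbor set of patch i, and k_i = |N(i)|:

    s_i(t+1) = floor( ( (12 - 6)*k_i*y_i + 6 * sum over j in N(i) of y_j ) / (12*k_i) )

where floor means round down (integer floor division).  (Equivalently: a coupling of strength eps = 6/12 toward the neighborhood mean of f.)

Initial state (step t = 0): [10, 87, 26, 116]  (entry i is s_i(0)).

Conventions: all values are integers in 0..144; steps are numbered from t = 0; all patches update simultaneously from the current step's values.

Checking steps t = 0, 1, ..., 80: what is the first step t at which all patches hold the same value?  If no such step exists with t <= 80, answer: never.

Simulating step by step:
t=0: [10, 87, 26, 116]  (not all equal)
t=1: [41, 36, 61, 56]  (not all equal)
t=2: [114, 114, 113, 113]  (not all equal)
t=3: [53, 53, 51, 51]  (not all equal)
t=4: [130, 130, 133, 133]  (not all equal)
t=5: [104, 104, 108, 108]  (not all equal)
t=6: [27, 27, 33, 33]  (not all equal)
t=7: [85, 85, 94, 94]  (not all equal)
t=8: [26, 26, 12, 12]  (not all equal)
t=9: [67, 67, 46, 46]  (not all equal)
t=10: [99, 99, 125, 125]  (not all equal)
t=11: [28, 28, 67, 67]  (not all equal)
t=12: [84, 84, 86, 86]  (not all equal)
t=13: [34, 34, 31, 31]  (not all equal)
t=14: [99, 99, 95, 95]  (not all equal)
t=15: [7, 7, 4, 4]  (not all equal)
t=16: [18, 18, 14, 14]  (not all equal)
t=17: [51, 51, 45, 45]  (not all equal)
t=18: [135, 135, 135, 135]  (all equal)

Answer: 18
Key observation: Synchronization is absorbing here: once all patches are equal they stay equal, and step 18 is the first all-equal step.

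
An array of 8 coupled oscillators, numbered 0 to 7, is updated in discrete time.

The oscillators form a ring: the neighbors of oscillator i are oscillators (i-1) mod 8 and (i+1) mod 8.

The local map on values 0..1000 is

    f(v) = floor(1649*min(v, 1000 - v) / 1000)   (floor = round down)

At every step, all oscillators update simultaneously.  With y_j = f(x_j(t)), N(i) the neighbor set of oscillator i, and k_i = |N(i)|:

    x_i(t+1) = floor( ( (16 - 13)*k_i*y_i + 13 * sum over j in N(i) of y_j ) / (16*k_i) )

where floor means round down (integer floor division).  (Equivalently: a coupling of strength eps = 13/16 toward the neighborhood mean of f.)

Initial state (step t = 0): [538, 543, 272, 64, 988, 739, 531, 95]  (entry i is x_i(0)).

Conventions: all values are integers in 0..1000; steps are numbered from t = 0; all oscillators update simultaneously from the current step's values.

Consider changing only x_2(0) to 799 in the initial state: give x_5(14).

Answer: x_5(14) = 396
Key observation: This trace re-runs the system from the modified initial state.

Derivation:
t=0: [538, 543, 799, 64, 988, 739, 531, 95]
t=1: [511, 584, 410, 161, 220, 402, 383, 652]
t=2: [662, 730, 512, 471, 444, 527, 620, 691]
t=3: [492, 636, 646, 769, 768, 697, 640, 576]
t=4: [679, 678, 507, 463, 428, 489, 597, 701]
t=5: [514, 644, 677, 759, 769, 707, 652, 577]
t=6: [671, 651, 499, 444, 428, 477, 586, 688]
t=7: [544, 661, 685, 757, 748, 710, 656, 593]
t=8: [640, 620, 486, 454, 434, 488, 573, 661]
t=9: [592, 683, 708, 756, 764, 727, 685, 631]
t=10: [585, 566, 465, 428, 419, 453, 527, 597]
t=11: [688, 723, 720, 723, 718, 736, 718, 718]
t=12: [470, 481, 456, 461, 449, 459, 452, 484]
t=13: [791, 768, 771, 748, 754, 745, 771, 767]
t=14: [375, 364, 394, 395, 415, 396, 397, 364]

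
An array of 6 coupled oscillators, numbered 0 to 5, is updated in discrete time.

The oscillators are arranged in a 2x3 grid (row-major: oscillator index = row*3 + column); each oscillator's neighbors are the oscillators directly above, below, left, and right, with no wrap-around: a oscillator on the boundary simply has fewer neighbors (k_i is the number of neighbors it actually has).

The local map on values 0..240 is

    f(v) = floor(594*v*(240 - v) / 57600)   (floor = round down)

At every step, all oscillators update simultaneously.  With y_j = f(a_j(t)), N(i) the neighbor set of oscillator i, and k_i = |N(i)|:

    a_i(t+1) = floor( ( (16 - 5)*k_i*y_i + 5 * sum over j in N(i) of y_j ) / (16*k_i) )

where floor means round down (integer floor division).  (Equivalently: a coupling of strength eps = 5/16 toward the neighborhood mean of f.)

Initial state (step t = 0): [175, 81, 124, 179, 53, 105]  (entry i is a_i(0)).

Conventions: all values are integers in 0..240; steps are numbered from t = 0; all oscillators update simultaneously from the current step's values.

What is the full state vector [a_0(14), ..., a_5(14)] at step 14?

Answer: [143, 143, 143, 143, 143, 143]

Derivation:
t=0: [175, 81, 124, 179, 53, 105]
t=1: [118, 128, 145, 111, 110, 139]
t=2: [147, 146, 143, 147, 146, 144]
t=3: [140, 141, 142, 140, 141, 142]
t=4: [143, 143, 143, 143, 143, 143]
t=5: [143, 143, 143, 143, 143, 143]
t=6: [143, 143, 143, 143, 143, 143]
t=7: [143, 143, 143, 143, 143, 143]
t=8: [143, 143, 143, 143, 143, 143]
t=9: [143, 143, 143, 143, 143, 143]
t=10: [143, 143, 143, 143, 143, 143]
t=11: [143, 143, 143, 143, 143, 143]
t=12: [143, 143, 143, 143, 143, 143]
t=13: [143, 143, 143, 143, 143, 143]
t=14: [143, 143, 143, 143, 143, 143]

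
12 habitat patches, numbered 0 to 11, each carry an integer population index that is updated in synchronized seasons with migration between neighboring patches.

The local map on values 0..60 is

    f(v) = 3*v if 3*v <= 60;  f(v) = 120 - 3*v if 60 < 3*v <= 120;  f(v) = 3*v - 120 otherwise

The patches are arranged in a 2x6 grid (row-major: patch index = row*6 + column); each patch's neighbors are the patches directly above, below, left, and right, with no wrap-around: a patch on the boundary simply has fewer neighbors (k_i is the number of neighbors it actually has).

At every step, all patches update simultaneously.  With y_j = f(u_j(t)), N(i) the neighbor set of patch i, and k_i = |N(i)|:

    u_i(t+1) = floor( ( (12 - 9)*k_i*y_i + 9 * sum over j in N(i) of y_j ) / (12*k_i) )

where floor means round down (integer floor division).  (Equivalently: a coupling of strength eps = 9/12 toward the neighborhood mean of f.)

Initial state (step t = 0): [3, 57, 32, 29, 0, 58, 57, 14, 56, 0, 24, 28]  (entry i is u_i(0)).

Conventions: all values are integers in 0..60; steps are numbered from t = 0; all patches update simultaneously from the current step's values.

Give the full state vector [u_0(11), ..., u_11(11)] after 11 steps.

Simulating step by step:
t=0: [3, 57, 32, 29, 0, 58, 57, 14, 56, 0, 24, 28]
t=1: [40, 31, 39, 14, 33, 27, 31, 48, 28, 32, 21, 47]
t=2: [20, 13, 27, 22, 39, 25, 15, 28, 21, 39, 30, 41]
t=3: [46, 43, 47, 24, 33, 13, 47, 44, 33, 36, 9, 28]
t=4: [15, 15, 24, 25, 33, 31, 16, 15, 16, 27, 24, 33]
t=5: [46, 45, 46, 38, 35, 22, 45, 46, 45, 45, 32, 33]
t=6: [15, 17, 13, 13, 24, 27, 17, 15, 16, 15, 18, 34]
t=7: [49, 45, 44, 42, 45, 34, 46, 48, 44, 46, 41, 39]
t=8: [19, 19, 11, 12, 10, 11, 23, 17, 16, 9, 9, 8]
t=9: [54, 49, 43, 31, 31, 28, 53, 51, 39, 34, 27, 28]
t=10: [35, 27, 16, 20, 32, 32, 37, 25, 15, 21, 30, 37]
t=11: [21, 36, 48, 47, 34, 18, 24, 34, 48, 48, 30, 22]

Answer: [21, 36, 48, 47, 34, 18, 24, 34, 48, 48, 30, 22]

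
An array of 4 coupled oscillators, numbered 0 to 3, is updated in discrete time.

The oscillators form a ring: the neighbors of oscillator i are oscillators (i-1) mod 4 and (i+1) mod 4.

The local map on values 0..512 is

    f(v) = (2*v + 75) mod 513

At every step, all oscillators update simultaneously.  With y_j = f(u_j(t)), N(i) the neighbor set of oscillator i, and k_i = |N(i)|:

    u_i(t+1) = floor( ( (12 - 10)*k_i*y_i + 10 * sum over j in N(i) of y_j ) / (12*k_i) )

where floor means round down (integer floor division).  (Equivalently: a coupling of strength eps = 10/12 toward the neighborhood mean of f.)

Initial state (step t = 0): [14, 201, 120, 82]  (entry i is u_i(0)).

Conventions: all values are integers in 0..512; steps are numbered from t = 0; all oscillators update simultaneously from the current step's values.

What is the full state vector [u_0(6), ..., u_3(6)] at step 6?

Simulating step by step:
t=0: [14, 201, 120, 82]
t=1: [315, 253, 350, 214]
t=2: [269, 200, 281, 273]
t=3: [259, 172, 263, 111]
t=4: [311, 139, 313, 119]
t=5: [308, 213, 308, 207]
t=6: [442, 231, 442, 229]

Answer: [442, 231, 442, 229]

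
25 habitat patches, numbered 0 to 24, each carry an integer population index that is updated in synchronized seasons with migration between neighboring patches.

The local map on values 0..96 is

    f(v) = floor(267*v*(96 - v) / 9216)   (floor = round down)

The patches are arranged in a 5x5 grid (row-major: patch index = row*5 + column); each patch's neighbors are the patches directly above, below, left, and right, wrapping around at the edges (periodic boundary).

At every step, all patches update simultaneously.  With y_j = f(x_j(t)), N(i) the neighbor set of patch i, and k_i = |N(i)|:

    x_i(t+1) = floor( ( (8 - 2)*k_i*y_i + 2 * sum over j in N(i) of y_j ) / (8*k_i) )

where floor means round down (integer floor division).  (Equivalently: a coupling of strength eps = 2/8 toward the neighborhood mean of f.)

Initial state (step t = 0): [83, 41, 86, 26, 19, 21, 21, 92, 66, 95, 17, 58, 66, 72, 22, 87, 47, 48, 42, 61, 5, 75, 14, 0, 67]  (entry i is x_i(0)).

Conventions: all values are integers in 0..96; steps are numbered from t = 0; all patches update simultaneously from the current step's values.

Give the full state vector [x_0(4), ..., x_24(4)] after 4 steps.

Answer: [60, 61, 59, 60, 60, 61, 61, 59, 60, 60, 61, 61, 61, 62, 61, 59, 61, 61, 61, 61, 58, 61, 60, 61, 60]

Derivation:
t=0: [83, 41, 86, 26, 19, 21, 21, 92, 66, 95, 17, 58, 66, 72, 22, 87, 47, 48, 42, 61, 5, 75, 14, 0, 67]
t=1: [33, 57, 28, 46, 40, 41, 45, 18, 49, 13, 39, 60, 54, 51, 44, 27, 61, 63, 59, 57, 19, 44, 33, 12, 49]
t=2: [59, 63, 55, 62, 61, 62, 63, 45, 62, 39, 63, 62, 63, 65, 63, 54, 60, 60, 60, 63, 46, 63, 58, 37, 61]
t=3: [62, 60, 64, 61, 61, 61, 60, 64, 61, 63, 60, 60, 60, 58, 60, 64, 62, 61, 61, 60, 65, 60, 62, 62, 61]
t=4: [60, 61, 59, 60, 60, 61, 61, 59, 60, 60, 61, 61, 61, 62, 61, 59, 61, 61, 61, 61, 58, 61, 60, 61, 60]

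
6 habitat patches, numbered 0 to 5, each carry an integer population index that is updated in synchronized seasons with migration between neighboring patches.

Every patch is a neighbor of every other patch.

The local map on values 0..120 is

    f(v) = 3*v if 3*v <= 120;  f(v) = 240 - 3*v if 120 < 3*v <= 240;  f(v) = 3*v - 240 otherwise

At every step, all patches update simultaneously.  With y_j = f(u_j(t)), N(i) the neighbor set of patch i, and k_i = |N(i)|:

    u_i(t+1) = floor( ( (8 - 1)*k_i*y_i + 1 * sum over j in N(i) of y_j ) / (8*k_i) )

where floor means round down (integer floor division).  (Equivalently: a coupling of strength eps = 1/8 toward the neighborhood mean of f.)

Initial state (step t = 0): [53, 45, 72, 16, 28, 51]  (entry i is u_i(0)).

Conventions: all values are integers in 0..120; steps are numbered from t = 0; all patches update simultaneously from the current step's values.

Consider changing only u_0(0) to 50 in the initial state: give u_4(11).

Simulating step by step:
t=0: [50, 45, 72, 16, 28, 51]
t=1: [87, 100, 31, 51, 82, 84]
t=2: [24, 57, 86, 80, 12, 17]
t=3: [67, 64, 21, 6, 36, 49]
t=4: [42, 50, 62, 24, 101, 88]
t=5: [107, 86, 56, 71, 63, 30]
t=6: [77, 23, 69, 31, 51, 84]
t=7: [15, 66, 35, 86, 81, 17]
t=8: [44, 42, 95, 21, 9, 49]
t=9: [103, 108, 49, 64, 34, 90]
t=10: [69, 82, 89, 51, 97, 36]
t=11: [35, 12, 30, 81, 51, 99]

Answer: u_4(11) = 51
Key observation: This trace re-runs the system from the modified initial state.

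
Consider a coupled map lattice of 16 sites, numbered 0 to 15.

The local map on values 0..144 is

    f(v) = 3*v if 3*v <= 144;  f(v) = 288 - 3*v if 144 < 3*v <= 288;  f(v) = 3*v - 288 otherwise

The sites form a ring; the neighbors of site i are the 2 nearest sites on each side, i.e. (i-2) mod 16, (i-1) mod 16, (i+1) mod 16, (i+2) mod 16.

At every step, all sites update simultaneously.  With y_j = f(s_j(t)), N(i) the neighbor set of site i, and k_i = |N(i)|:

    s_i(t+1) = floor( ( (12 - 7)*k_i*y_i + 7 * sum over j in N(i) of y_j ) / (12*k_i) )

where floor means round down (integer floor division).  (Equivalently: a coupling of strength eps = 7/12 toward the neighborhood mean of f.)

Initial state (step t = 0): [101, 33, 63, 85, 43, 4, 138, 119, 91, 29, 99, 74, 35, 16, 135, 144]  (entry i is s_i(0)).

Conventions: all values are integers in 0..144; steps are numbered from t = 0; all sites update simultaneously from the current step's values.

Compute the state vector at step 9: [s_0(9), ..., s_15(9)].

Answer: [87, 77, 70, 59, 55, 45, 36, 38, 32, 31, 32, 39, 68, 69, 74, 74]

Derivation:
t=0: [101, 33, 63, 85, 43, 4, 138, 119, 91, 29, 99, 74, 35, 16, 135, 144]
t=1: [73, 83, 81, 63, 93, 57, 85, 63, 48, 59, 43, 63, 78, 83, 94, 100]
t=2: [43, 49, 50, 71, 46, 83, 67, 100, 114, 114, 113, 89, 62, 41, 27, 27]
t=3: [118, 120, 127, 97, 106, 61, 71, 39, 52, 42, 54, 56, 82, 92, 97, 102]
t=4: [54, 56, 63, 45, 52, 76, 87, 112, 119, 124, 113, 94, 55, 31, 21, 29]
t=5: [106, 115, 116, 116, 101, 74, 56, 55, 59, 60, 62, 53, 82, 79, 88, 94]
t=6: [33, 46, 48, 53, 50, 73, 95, 110, 112, 112, 99, 97, 62, 50, 28, 26]
t=7: [106, 123, 133, 125, 107, 74, 44, 42, 34, 34, 33, 44, 76, 96, 95, 99]
t=8: [42, 68, 79, 78, 71, 82, 102, 111, 109, 109, 99, 93, 59, 29, 15, 20]
t=9: [87, 77, 70, 59, 55, 45, 36, 38, 32, 31, 32, 39, 68, 69, 74, 74]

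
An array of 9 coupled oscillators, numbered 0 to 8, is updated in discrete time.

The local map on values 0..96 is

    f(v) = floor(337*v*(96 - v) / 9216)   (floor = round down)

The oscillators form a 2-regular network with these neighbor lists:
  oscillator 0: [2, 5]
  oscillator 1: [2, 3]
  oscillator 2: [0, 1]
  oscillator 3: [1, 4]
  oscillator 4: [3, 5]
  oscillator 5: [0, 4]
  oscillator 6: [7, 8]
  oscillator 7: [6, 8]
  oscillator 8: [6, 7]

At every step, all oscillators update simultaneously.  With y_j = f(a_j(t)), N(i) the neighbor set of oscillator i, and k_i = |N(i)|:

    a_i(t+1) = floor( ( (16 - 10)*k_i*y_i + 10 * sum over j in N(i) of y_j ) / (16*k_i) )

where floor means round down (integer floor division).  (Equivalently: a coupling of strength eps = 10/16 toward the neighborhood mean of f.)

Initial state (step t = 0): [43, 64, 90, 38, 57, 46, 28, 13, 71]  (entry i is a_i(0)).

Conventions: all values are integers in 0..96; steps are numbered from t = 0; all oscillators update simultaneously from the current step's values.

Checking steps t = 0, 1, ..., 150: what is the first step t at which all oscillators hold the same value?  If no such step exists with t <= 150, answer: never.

Simulating step by step:
t=0: [43, 64, 90, 38, 57, 46, 28, 13, 71]  (not all equal)
t=1: [63, 58, 56, 78, 81, 82, 58, 56, 57]  (not all equal)
t=2: [66, 71, 79, 57, 45, 52, 80, 80, 80]  (not all equal)
t=3: [68, 64, 60, 76, 82, 79, 46, 46, 46]  (not all equal)
t=4: [65, 69, 73, 56, 47, 52, 84, 84, 84]  (not all equal)
t=5: [72, 69, 66, 77, 82, 80, 36, 36, 36]  (not all equal)
t=6: [60, 64, 67, 53, 46, 49, 78, 78, 78]  (not all equal)
t=7: [77, 75, 74, 80, 83, 82, 51, 51, 51]  (not all equal)
t=8: [51, 54, 56, 47, 41, 44, 83, 83, 83]  (not all equal)
t=9: [82, 82, 81, 82, 82, 82, 39, 39, 39]  (not all equal)
t=10: [41, 41, 42, 41, 41, 41, 81, 81, 81]  (not all equal)
t=11: [82, 82, 82, 82, 82, 82, 44, 44, 44]  (not all equal)
t=12: [41, 41, 41, 41, 41, 41, 83, 83, 83]  (not all equal)
t=13: [82, 82, 82, 82, 82, 82, 39, 39, 39]  (not all equal)
t=14: [41, 41, 41, 41, 41, 41, 81, 81, 81]  (not all equal)
t=15: [82, 82, 82, 82, 82, 82, 44, 44, 44]  (not all equal)

Answer: never
Key observation: The state at step 11 reappears at step 15 — the system is in a cycle of period 4 from step 11 on.  No step 0..15 is synchronized, and the cycle repeats forever, so no step up to 150 (or ever) has all oscillators equal.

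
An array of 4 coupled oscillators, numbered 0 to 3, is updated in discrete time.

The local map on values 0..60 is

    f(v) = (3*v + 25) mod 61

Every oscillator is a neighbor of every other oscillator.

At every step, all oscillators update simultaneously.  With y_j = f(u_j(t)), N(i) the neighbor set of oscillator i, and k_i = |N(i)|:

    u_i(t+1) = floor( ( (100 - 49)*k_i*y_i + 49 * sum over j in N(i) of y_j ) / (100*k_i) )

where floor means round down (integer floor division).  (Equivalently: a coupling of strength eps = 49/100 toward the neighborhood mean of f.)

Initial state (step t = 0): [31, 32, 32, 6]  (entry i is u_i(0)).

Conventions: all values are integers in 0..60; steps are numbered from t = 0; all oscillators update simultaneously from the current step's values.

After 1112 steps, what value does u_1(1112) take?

Answer: u_1(1112) = 16
Key observation: The state at step 3, [17, 18, 18, 34], reappears at step 13: the system is in a cycle of period 10 from step 3 on.  Therefore the state at step 1112 equals the state at step 3 + ((1112 - 3) mod 10) = 12, which is [35, 16, 16, 31].

Derivation:
t=0: [31, 32, 32, 6]
t=1: [55, 56, 56, 50]
t=2: [15, 16, 16, 31]
t=3: [17, 18, 18, 34]
t=4: [14, 15, 15, 10]
t=5: [14, 16, 16, 31]
t=6: [16, 18, 18, 33]
t=7: [12, 14, 14, 8]
t=8: [9, 12, 12, 26]
t=9: [33, 15, 15, 29]
t=10: [12, 14, 14, 29]
t=11: [10, 12, 12, 27]
t=12: [35, 16, 16, 31]
t=13: [17, 18, 18, 34]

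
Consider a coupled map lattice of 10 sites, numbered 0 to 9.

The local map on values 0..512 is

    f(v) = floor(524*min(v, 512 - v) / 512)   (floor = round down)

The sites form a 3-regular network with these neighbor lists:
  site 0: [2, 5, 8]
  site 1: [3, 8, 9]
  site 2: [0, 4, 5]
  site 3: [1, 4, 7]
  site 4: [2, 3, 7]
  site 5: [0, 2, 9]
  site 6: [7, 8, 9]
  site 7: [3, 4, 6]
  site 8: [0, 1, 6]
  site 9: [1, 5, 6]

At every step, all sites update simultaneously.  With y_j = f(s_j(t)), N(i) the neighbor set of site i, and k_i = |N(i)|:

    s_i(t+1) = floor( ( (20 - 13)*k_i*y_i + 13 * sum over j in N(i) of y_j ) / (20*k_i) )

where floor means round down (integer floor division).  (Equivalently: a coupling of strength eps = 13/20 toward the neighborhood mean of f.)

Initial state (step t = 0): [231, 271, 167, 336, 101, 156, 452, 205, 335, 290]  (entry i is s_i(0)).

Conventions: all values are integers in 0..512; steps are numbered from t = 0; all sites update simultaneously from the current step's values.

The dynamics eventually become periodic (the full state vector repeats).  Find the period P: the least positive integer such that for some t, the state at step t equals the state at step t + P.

Simulating step by step:
t=0: [231, 271, 167, 336, 101, 156, 452, 205, 335, 290]
t=1: [193, 213, 167, 183, 157, 192, 155, 147, 181, 180]
t=2: [188, 196, 179, 179, 165, 187, 167, 161, 188, 188]
t=3: [189, 192, 183, 179, 173, 189, 178, 170, 188, 188]
t=4: [191, 191, 187, 182, 179, 191, 184, 177, 190, 190]
t=5: [193, 192, 191, 186, 184, 193, 189, 184, 193, 193]
t=6: [196, 195, 194, 190, 189, 196, 193, 189, 195, 195]
t=7: [199, 197, 197, 194, 194, 199, 197, 194, 198, 198]
t=8: [202, 200, 201, 198, 198, 202, 200, 198, 201, 201]
t=9: [205, 204, 204, 202, 202, 205, 204, 202, 204, 204]
t=10: [208, 207, 208, 206, 206, 208, 207, 206, 208, 208]
t=11: [212, 211, 211, 210, 210, 212, 211, 210, 211, 211]
t=12: [215, 214, 215, 214, 214, 215, 214, 214, 215, 215]
t=13: [220, 219, 219, 219, 219, 220, 219, 219, 219, 219]
t=14: [224, 224, 224, 224, 224, 224, 224, 224, 224, 224]
t=15: [229, 229, 229, 229, 229, 229, 229, 229, 229, 229]
t=16: [234, 234, 234, 234, 234, 234, 234, 234, 234, 234]
t=17: [239, 239, 239, 239, 239, 239, 239, 239, 239, 239]
t=18: [244, 244, 244, 244, 244, 244, 244, 244, 244, 244]
t=19: [249, 249, 249, 249, 249, 249, 249, 249, 249, 249]
t=20: [254, 254, 254, 254, 254, 254, 254, 254, 254, 254]
t=21: [259, 259, 259, 259, 259, 259, 259, 259, 259, 259]
t=22: [258, 258, 258, 258, 258, 258, 258, 258, 258, 258]
t=23: [259, 259, 259, 259, 259, 259, 259, 259, 259, 259]

Answer: 2
Key observation: The state at step 21, [259, 259, 259, 259, 259, 259, 259, 259, 259, 259], reappears at step 23 — and no state repeats earlier — so the cycle the system enters has period 2.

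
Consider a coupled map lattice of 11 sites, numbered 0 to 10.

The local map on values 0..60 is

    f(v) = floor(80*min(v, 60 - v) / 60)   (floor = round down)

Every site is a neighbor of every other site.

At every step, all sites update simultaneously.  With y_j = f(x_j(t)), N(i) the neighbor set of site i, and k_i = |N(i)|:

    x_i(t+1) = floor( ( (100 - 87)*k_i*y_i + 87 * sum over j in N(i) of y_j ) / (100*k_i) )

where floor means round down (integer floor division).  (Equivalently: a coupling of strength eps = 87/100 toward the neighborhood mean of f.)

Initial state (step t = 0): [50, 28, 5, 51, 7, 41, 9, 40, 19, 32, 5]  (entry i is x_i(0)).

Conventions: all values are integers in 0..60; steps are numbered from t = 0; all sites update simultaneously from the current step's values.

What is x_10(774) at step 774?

Answer: x_10(774) = 34
Key observation: The state at step 8, [34, 34, 34, 34, 34, 34, 34, 34, 34, 34, 34], reappears at step 9: the system is in a cycle of period 1 from step 8 on.  Therefore the state at step 774 equals the state at step 8 + ((774 - 8) mod 1) = 8, which is [34, 34, 34, 34, 34, 34, 34, 34, 34, 34, 34].

Derivation:
t=0: [50, 28, 5, 51, 7, 41, 9, 40, 19, 32, 5]
t=1: [18, 19, 18, 18, 18, 19, 18, 19, 19, 19, 18]
t=2: [24, 24, 24, 24, 24, 24, 24, 24, 24, 24, 24]
t=3: [32, 32, 32, 32, 32, 32, 32, 32, 32, 32, 32]
t=4: [37, 37, 37, 37, 37, 37, 37, 37, 37, 37, 37]
t=5: [30, 30, 30, 30, 30, 30, 30, 30, 30, 30, 30]
t=6: [40, 40, 40, 40, 40, 40, 40, 40, 40, 40, 40]
t=7: [26, 26, 26, 26, 26, 26, 26, 26, 26, 26, 26]
t=8: [34, 34, 34, 34, 34, 34, 34, 34, 34, 34, 34]
t=9: [34, 34, 34, 34, 34, 34, 34, 34, 34, 34, 34]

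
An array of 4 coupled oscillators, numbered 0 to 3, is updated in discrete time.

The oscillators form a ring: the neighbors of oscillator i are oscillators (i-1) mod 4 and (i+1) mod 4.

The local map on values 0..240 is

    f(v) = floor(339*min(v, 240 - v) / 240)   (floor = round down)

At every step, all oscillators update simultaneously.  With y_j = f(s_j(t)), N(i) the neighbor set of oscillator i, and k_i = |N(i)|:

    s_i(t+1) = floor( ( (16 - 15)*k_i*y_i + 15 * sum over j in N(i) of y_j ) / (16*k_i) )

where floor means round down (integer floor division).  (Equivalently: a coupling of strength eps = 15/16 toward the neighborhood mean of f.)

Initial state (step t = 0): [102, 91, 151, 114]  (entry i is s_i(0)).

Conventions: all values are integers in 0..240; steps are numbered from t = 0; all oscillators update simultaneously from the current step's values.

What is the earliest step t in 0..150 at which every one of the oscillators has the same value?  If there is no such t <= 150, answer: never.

Simulating step by step:
t=0: [102, 91, 151, 114]  (not all equal)
t=1: [144, 134, 143, 136]  (not all equal)
t=2: [146, 136, 146, 136]  (not all equal)
t=3: [145, 132, 145, 132]  (not all equal)
t=4: [150, 135, 150, 135]  (not all equal)
t=5: [146, 128, 146, 128]  (not all equal)
t=6: [156, 133, 156, 133]  (not all equal)
t=7: [148, 120, 148, 120]  (not all equal)
t=8: [166, 131, 166, 131]  (not all equal)
t=9: [149, 107, 149, 107]  (not all equal)
t=10: [149, 129, 149, 129]  (not all equal)
t=11: [154, 129, 154, 129]  (not all equal)
t=12: [153, 123, 153, 123]  (not all equal)
t=13: [162, 124, 162, 124]  (not all equal)
t=14: [159, 113, 159, 113]  (not all equal)
t=15: [156, 116, 156, 116]  (not all equal)
t=16: [160, 120, 160, 120]  (not all equal)
t=17: [165, 116, 165, 116]  (not all equal)
t=18: [159, 108, 159, 108]  (not all equal)
t=19: [149, 116, 149, 116]  (not all equal)
t=20: [160, 130, 160, 130]  (not all equal)
t=21: [152, 115, 152, 115]  (not all equal)
t=22: [159, 126, 159, 126]  (not all equal)
t=23: [158, 116, 158, 116]  (not all equal)
t=24: [160, 118, 160, 118]  (not all equal)
t=25: [162, 116, 162, 116]  (not all equal)
t=26: [159, 113, 159, 113]  (not all equal)

Answer: never
Key observation: The state at step 14 reappears at step 26 — the system is in a cycle of period 12 from step 14 on.  No step 0..26 is synchronized, and the cycle repeats forever, so no step up to 150 (or ever) has all oscillators equal.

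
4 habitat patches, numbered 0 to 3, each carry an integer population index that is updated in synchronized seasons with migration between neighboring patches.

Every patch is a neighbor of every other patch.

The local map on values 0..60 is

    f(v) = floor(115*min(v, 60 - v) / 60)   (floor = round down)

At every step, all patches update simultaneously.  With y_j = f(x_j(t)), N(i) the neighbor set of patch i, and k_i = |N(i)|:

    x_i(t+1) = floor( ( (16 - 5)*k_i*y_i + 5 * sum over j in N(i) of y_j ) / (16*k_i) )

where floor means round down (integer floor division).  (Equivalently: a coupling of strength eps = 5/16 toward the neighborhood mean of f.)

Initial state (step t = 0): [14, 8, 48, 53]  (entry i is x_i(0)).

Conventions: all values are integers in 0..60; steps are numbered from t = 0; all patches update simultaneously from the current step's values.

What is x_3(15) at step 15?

Answer: x_3(15) = 41

Derivation:
t=0: [14, 8, 48, 53]
t=1: [23, 16, 21, 15]
t=2: [40, 32, 38, 31]
t=3: [41, 50, 44, 51]
t=4: [31, 21, 28, 20]
t=5: [51, 42, 50, 41]
t=6: [20, 30, 22, 32]
t=7: [41, 53, 44, 50]
t=8: [31, 17, 27, 21]
t=9: [50, 37, 48, 41]
t=10: [23, 38, 26, 33]
t=11: [45, 43, 47, 49]
t=12: [27, 29, 24, 23]
t=13: [50, 52, 47, 46]
t=14: [19, 17, 22, 23]
t=15: [37, 34, 40, 41]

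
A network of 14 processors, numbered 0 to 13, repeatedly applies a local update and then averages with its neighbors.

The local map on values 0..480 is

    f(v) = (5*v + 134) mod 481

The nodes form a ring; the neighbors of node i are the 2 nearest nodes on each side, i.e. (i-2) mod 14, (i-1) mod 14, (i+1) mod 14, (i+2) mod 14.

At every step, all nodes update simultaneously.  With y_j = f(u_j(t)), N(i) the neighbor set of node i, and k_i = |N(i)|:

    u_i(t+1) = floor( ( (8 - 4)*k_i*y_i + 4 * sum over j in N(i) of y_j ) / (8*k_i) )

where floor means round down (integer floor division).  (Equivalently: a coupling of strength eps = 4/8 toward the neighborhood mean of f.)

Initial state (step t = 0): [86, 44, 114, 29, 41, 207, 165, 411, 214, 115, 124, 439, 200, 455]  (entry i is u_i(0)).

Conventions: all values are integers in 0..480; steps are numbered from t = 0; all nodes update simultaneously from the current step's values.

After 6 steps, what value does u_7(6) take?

Answer: u_7(6) = 261

Derivation:
t=0: [86, 44, 114, 29, 41, 207, 165, 411, 214, 115, 124, 439, 200, 455]
t=1: [135, 250, 243, 279, 317, 273, 370, 276, 276, 262, 267, 287, 181, 128]
t=2: [311, 347, 332, 185, 211, 89, 89, 59, 55, 37, 47, 112, 135, 265]
t=3: [263, 301, 300, 186, 194, 155, 194, 330, 356, 337, 343, 235, 269, 159]
t=4: [111, 191, 151, 170, 178, 304, 243, 347, 393, 383, 356, 331, 168, 297]
t=5: [194, 165, 256, 112, 159, 217, 302, 325, 263, 239, 317, 271, 156, 174]
t=6: [246, 345, 386, 310, 364, 275, 228, 261, 148, 264, 244, 162, 279, 158]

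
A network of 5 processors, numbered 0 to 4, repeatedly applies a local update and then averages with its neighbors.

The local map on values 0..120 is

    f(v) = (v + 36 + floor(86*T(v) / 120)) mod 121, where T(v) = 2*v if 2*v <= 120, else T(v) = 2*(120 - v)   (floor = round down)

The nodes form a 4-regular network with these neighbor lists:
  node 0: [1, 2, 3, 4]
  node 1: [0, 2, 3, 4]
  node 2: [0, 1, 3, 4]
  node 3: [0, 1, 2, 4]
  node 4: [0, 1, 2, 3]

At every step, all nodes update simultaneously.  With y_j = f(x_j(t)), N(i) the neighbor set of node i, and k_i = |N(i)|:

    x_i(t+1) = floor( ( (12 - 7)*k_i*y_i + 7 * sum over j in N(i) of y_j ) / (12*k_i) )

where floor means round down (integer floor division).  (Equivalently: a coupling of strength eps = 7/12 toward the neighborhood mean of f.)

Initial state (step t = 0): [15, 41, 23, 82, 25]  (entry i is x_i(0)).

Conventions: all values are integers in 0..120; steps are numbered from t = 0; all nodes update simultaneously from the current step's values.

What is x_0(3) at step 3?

Simulating step by step:
t=0: [15, 41, 23, 82, 25]
t=1: [66, 51, 71, 61, 73]
t=2: [54, 49, 54, 55, 53]
t=3: [44, 40, 44, 44, 43]

Answer: x_0(3) = 44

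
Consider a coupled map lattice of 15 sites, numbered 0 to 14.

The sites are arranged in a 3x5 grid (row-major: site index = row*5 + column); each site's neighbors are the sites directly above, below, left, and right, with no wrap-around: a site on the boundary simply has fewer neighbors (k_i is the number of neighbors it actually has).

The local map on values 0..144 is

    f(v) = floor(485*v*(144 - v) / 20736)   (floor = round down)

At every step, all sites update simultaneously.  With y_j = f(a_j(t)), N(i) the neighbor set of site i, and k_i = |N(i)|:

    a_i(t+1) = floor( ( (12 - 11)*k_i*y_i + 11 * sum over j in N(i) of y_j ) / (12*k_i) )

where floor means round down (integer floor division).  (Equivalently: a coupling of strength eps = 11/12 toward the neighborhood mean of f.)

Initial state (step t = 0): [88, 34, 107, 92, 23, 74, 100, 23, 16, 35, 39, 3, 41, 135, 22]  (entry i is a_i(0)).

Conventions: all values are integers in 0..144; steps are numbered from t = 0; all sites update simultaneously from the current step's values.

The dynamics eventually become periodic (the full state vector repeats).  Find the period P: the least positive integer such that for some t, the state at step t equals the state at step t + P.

Simulating step by step:
t=0: [88, 34, 107, 92, 23, 74, 100, 23, 16, 35, 39, 3, 41, 135, 22]
t=1: [104, 101, 88, 71, 97, 105, 73, 83, 71, 60, 67, 90, 39, 65, 58]
t=2: [97, 110, 113, 114, 117, 111, 107, 113, 119, 114, 105, 112, 115, 111, 118]
t=3: [87, 92, 82, 74, 78, 96, 84, 80, 80, 71, 84, 87, 82, 73, 81]
t=4: [109, 116, 117, 119, 120, 115, 113, 118, 120, 119, 111, 117, 118, 118, 120]
t=5: [77, 80, 71, 69, 68, 84, 74, 72, 69, 67, 76, 78, 71, 68, 69]
t=6: [118, 120, 120, 120, 120, 120, 119, 121, 120, 120, 118, 120, 120, 120, 120]
t=7: [67, 68, 66, 67, 67, 70, 66, 67, 66, 67, 67, 68, 66, 67, 67]
t=8: [120, 120, 120, 120, 120, 120, 120, 120, 120, 120, 120, 120, 120, 120, 120]
t=9: [67, 67, 67, 67, 67, 67, 67, 67, 67, 67, 67, 67, 67, 67, 67]
t=10: [120, 120, 120, 120, 120, 120, 120, 120, 120, 120, 120, 120, 120, 120, 120]

Answer: 2
Key observation: The state at step 8, [120, 120, 120, 120, 120, 120, 120, 120, 120, 120, 120, 120, 120, 120, 120], reappears at step 10 — and no state repeats earlier — so the cycle the system enters has period 2.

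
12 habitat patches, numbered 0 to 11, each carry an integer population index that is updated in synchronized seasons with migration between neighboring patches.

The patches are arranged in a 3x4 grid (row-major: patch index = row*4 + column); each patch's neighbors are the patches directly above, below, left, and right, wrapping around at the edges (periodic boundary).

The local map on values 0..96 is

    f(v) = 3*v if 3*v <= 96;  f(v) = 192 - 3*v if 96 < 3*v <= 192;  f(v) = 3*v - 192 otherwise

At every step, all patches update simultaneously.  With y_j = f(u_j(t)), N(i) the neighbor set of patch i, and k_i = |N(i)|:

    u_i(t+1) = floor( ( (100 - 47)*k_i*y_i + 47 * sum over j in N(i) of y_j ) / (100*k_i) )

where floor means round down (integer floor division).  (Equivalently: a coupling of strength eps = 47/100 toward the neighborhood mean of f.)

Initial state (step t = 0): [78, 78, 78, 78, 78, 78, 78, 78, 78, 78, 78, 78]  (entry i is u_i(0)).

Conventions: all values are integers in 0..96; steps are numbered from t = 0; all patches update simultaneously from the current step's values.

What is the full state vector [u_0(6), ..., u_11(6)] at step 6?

Answer: [30, 30, 30, 30, 30, 30, 30, 30, 30, 30, 30, 30]

Derivation:
t=0: [78, 78, 78, 78, 78, 78, 78, 78, 78, 78, 78, 78]
t=1: [42, 42, 42, 42, 42, 42, 42, 42, 42, 42, 42, 42]
t=2: [66, 66, 66, 66, 66, 66, 66, 66, 66, 66, 66, 66]
t=3: [6, 6, 6, 6, 6, 6, 6, 6, 6, 6, 6, 6]
t=4: [18, 18, 18, 18, 18, 18, 18, 18, 18, 18, 18, 18]
t=5: [54, 54, 54, 54, 54, 54, 54, 54, 54, 54, 54, 54]
t=6: [30, 30, 30, 30, 30, 30, 30, 30, 30, 30, 30, 30]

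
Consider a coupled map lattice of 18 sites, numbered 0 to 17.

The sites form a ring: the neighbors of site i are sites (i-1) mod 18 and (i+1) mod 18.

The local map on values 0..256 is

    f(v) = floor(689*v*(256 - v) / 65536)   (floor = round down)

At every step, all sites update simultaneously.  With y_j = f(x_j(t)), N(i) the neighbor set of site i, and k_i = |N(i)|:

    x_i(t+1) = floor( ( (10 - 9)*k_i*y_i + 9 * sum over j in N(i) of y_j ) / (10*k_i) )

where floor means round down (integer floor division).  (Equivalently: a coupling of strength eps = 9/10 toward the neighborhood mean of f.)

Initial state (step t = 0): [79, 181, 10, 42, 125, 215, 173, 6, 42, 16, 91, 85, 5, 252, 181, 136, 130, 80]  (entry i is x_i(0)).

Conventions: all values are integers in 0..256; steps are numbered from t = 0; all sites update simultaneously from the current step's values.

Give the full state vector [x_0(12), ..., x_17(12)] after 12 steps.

Answer: [161, 161, 161, 161, 161, 160, 160, 160, 160, 160, 160, 160, 160, 160, 160, 160, 160, 161]

Derivation:
t=0: [79, 181, 10, 42, 125, 215, 173, 6, 42, 16, 91, 85, 5, 252, 181, 136, 130, 80]
t=1: [145, 91, 108, 98, 100, 154, 63, 111, 34, 116, 102, 91, 74, 70, 95, 158, 160, 158]
t=2: [160, 167, 160, 165, 163, 147, 163, 109, 160, 126, 163, 153, 145, 149, 150, 160, 161, 164]
t=3: [157, 160, 156, 159, 162, 159, 167, 160, 169, 161, 167, 164, 166, 167, 164, 163, 159, 160]
t=4: [161, 163, 161, 162, 161, 158, 160, 155, 159, 155, 158, 156, 157, 157, 157, 159, 160, 162]
t=5: [159, 159, 159, 160, 160, 160, 162, 161, 163, 162, 163, 162, 163, 163, 162, 162, 161, 160]
t=6: [161, 162, 161, 161, 161, 160, 160, 159, 159, 159, 159, 159, 159, 159, 159, 160, 160, 161]
t=7: [160, 160, 160, 160, 160, 160, 161, 161, 162, 162, 162, 162, 162, 162, 161, 161, 160, 160]
t=8: [161, 161, 161, 161, 161, 160, 160, 160, 160, 160, 160, 160, 160, 160, 160, 160, 160, 161]
t=9: [160, 160, 160, 160, 160, 160, 161, 161, 161, 161, 161, 161, 161, 161, 161, 161, 160, 160]
t=10: [161, 161, 161, 161, 161, 160, 160, 160, 160, 160, 160, 160, 160, 160, 160, 160, 160, 161]
t=11: [160, 160, 160, 160, 160, 160, 161, 161, 161, 161, 161, 161, 161, 161, 161, 161, 160, 160]
t=12: [161, 161, 161, 161, 161, 160, 160, 160, 160, 160, 160, 160, 160, 160, 160, 160, 160, 161]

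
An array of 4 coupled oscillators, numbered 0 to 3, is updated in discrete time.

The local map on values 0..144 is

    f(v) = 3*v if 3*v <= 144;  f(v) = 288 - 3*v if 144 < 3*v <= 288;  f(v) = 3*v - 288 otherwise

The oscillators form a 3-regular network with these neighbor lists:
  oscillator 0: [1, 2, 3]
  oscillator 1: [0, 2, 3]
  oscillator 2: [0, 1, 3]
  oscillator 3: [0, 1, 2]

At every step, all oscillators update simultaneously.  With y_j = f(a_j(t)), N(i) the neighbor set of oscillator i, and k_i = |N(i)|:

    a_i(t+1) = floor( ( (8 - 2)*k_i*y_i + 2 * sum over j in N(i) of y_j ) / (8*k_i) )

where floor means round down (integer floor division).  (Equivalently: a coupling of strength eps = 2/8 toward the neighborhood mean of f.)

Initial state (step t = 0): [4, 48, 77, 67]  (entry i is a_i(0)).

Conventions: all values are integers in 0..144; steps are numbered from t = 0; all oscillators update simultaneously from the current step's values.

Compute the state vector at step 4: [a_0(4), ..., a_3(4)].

Simulating step by step:
t=0: [4, 48, 77, 67]
t=1: [33, 121, 63, 83]
t=2: [92, 76, 92, 52]
t=3: [26, 58, 26, 106]
t=4: [77, 101, 77, 45]

Answer: [77, 101, 77, 45]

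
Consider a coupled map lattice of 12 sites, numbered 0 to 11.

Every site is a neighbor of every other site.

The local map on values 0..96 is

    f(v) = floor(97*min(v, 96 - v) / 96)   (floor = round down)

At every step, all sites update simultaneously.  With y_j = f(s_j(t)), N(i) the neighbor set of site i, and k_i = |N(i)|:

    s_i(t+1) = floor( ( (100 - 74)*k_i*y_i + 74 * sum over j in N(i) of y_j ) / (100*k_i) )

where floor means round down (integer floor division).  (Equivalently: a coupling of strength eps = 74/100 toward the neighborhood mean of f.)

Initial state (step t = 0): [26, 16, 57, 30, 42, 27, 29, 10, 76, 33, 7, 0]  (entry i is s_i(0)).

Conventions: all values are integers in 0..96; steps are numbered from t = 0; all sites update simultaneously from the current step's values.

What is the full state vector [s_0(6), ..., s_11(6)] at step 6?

Answer: [21, 21, 21, 21, 21, 21, 21, 21, 21, 21, 21, 21]

Derivation:
t=0: [26, 16, 57, 30, 42, 27, 29, 10, 76, 33, 7, 0]
t=1: [23, 21, 26, 24, 26, 23, 24, 20, 22, 25, 20, 18]
t=2: [22, 22, 23, 22, 23, 22, 22, 22, 22, 23, 22, 21]
t=3: [22, 22, 22, 22, 22, 22, 22, 22, 22, 22, 22, 21]
t=4: [21, 21, 21, 21, 21, 21, 21, 21, 21, 21, 21, 21]
t=5: [21, 21, 21, 21, 21, 21, 21, 21, 21, 21, 21, 21]
t=6: [21, 21, 21, 21, 21, 21, 21, 21, 21, 21, 21, 21]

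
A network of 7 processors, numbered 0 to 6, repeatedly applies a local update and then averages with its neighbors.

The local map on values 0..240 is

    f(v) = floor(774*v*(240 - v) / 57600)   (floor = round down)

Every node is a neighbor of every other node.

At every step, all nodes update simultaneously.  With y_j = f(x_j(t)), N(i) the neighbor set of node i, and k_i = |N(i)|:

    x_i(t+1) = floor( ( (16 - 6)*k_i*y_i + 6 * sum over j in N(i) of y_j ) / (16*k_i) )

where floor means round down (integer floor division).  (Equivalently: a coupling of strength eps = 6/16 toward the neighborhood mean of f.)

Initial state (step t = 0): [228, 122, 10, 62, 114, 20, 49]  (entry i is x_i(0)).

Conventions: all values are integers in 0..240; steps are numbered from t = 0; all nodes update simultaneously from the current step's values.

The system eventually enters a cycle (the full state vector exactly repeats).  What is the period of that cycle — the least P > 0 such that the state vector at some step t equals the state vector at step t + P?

Answer: 2
Key observation: The state at step 14, [193, 193, 193, 193, 193, 193, 193], reappears at step 16 — and no state repeats earlier — so the cycle the system enters has period 2.

Derivation:
t=0: [228, 122, 10, 62, 114, 20, 49]
t=1: [69, 157, 65, 132, 157, 82, 119]
t=2: [165, 174, 161, 183, 174, 174, 184]
t=3: [160, 153, 162, 146, 153, 153, 144]
t=4: [174, 177, 172, 181, 177, 177, 181]
t=5: [151, 149, 153, 145, 149, 149, 145]
t=6: [180, 182, 179, 183, 182, 182, 183]
t=7: [143, 141, 144, 140, 141, 141, 140]
t=8: [186, 186, 185, 187, 186, 186, 187]
t=9: [134, 134, 135, 133, 134, 134, 133]
t=10: [190, 190, 190, 190, 190, 190, 190]
t=11: [127, 127, 127, 127, 127, 127, 127]
t=12: [192, 192, 192, 192, 192, 192, 192]
t=13: [123, 123, 123, 123, 123, 123, 123]
t=14: [193, 193, 193, 193, 193, 193, 193]
t=15: [121, 121, 121, 121, 121, 121, 121]
t=16: [193, 193, 193, 193, 193, 193, 193]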